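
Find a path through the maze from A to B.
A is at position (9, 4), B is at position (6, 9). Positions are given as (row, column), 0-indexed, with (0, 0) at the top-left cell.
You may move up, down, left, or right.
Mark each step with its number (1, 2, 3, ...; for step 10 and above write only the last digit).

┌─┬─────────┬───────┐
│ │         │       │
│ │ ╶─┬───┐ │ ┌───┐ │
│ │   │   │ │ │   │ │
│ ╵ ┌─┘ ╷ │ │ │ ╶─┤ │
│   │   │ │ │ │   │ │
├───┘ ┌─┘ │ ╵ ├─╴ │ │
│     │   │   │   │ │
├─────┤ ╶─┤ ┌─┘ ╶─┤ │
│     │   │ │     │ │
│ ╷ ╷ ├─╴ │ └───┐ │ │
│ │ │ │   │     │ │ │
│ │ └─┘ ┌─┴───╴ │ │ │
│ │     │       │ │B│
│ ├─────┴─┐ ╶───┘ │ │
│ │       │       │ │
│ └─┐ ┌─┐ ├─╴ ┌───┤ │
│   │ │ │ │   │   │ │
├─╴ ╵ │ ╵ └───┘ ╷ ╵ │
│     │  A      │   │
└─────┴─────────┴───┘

Finding the shortest path from (9, 4) to (6, 9):
Path length: 10 steps
Directions: right → right → right → up → right → down → right → up → up → up

Solution:

┌─┬─────────┬───────┐
│ │         │       │
│ │ ╶─┬───┐ │ ┌───┐ │
│ │   │   │ │ │   │ │
│ ╵ ┌─┘ ╷ │ │ │ ╶─┤ │
│   │   │ │ │ │   │ │
├───┘ ┌─┘ │ ╵ ├─╴ │ │
│     │   │   │   │ │
├─────┤ ╶─┤ ┌─┘ ╶─┤ │
│     │   │ │     │ │
│ ╷ ╷ ├─╴ │ └───┐ │ │
│ │ │ │   │     │ │ │
│ │ └─┘ ┌─┴───╴ │ │ │
│ │     │       │ │B│
│ ├─────┴─┐ ╶───┘ │ │
│ │       │       │9│
│ └─┐ ┌─┐ ├─╴ ┌───┤ │
│   │ │ │ │   │4 5│8│
├─╴ ╵ │ ╵ └───┘ ╷ ╵ │
│     │  A 1 2 3│6 7│
└─────┴─────────┴───┘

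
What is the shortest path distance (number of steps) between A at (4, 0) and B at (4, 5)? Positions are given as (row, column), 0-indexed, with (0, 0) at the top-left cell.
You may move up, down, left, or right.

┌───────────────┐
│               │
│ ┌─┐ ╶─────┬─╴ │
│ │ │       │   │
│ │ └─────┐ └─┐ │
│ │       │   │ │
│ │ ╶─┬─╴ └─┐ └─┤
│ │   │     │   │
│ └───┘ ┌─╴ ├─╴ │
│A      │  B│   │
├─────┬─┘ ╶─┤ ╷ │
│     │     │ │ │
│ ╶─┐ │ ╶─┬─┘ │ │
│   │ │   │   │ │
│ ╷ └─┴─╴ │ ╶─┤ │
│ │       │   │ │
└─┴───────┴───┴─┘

Finding path from (4, 0) to (4, 5):
Path: (4,0) → (4,1) → (4,2) → (4,3) → (3,3) → (3,4) → (3,5) → (4,5)
Distance: 7 steps

Solution:

┌───────────────┐
│               │
│ ┌─┐ ╶─────┬─╴ │
│ │ │       │   │
│ │ └─────┐ └─┐ │
│ │       │   │ │
│ │ ╶─┬─╴ └─┐ └─┤
│ │   │↱ → ↓│   │
│ └───┘ ┌─╴ ├─╴ │
│A → → ↑│  B│   │
├─────┬─┘ ╶─┤ ╷ │
│     │     │ │ │
│ ╶─┐ │ ╶─┬─┘ │ │
│   │ │   │   │ │
│ ╷ └─┴─╴ │ ╶─┤ │
│ │       │   │ │
└─┴───────┴───┴─┘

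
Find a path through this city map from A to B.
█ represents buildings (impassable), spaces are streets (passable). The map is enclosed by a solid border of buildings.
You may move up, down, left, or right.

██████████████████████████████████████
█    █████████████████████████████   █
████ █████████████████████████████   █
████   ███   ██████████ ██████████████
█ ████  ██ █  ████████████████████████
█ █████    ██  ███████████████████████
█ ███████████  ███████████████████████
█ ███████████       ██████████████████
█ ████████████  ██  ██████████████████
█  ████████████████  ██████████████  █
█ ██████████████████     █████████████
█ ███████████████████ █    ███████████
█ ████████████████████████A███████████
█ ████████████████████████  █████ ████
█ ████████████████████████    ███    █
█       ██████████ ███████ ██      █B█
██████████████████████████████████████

Finding the shortest path from A to B:
Movement: cardinal only
Path length: 15 steps
Directions: down → down → right → right → right → down → right → right → right → right → up → right → right → right → down

Solution:

██████████████████████████████████████
█    █████████████████████████████   █
████ █████████████████████████████   █
████   ███   ██████████ ██████████████
█ ████  ██ █  ████████████████████████
█ █████    ██  ███████████████████████
█ ███████████  ███████████████████████
█ ███████████       ██████████████████
█ ████████████  ██  ██████████████████
█  ████████████████  ██████████████  █
█ ██████████████████     █████████████
█ ███████████████████ █    ███████████
█ ████████████████████████A███████████
█ ████████████████████████↓ █████ ████
█ ████████████████████████↳→→↓███↱→→↓█
█       ██████████ ███████ ██↳→→→↑ █B█
██████████████████████████████████████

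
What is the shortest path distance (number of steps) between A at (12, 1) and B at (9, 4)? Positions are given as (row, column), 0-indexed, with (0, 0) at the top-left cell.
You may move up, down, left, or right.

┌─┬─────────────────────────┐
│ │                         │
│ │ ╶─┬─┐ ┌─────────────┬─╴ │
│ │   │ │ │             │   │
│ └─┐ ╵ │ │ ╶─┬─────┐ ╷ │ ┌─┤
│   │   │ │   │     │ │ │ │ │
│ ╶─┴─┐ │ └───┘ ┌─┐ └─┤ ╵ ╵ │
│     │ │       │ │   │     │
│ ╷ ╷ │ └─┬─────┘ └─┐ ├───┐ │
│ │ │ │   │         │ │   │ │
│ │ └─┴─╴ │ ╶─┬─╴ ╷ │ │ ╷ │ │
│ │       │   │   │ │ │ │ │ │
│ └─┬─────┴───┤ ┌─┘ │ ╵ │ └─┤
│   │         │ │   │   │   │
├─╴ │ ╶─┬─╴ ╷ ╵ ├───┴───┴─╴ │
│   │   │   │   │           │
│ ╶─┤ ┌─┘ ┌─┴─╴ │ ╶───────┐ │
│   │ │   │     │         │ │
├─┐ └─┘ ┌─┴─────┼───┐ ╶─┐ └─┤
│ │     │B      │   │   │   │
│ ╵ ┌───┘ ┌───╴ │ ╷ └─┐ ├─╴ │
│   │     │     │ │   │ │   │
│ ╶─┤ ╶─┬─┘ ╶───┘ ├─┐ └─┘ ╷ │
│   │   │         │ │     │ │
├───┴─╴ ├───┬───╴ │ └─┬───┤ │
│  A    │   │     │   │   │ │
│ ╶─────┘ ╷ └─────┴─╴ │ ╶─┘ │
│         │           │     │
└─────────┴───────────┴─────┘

Finding path from (12, 1) to (9, 4):
Path: (12,1) → (12,2) → (12,3) → (11,3) → (11,2) → (10,2) → (10,3) → (10,4) → (9,4)
Distance: 8 steps

Solution:

┌─┬─────────────────────────┐
│ │                         │
│ │ ╶─┬─┐ ┌─────────────┬─╴ │
│ │   │ │ │             │   │
│ └─┐ ╵ │ │ ╶─┬─────┐ ╷ │ ┌─┤
│   │   │ │   │     │ │ │ │ │
│ ╶─┴─┐ │ └───┘ ┌─┐ └─┤ ╵ ╵ │
│     │ │       │ │   │     │
│ ╷ ╷ │ └─┬─────┘ └─┐ ├───┐ │
│ │ │ │   │         │ │   │ │
│ │ └─┴─╴ │ ╶─┬─╴ ╷ │ │ ╷ │ │
│ │       │   │   │ │ │ │ │ │
│ └─┬─────┴───┤ ┌─┘ │ ╵ │ └─┤
│   │         │ │   │   │   │
├─╴ │ ╶─┬─╴ ╷ ╵ ├───┴───┴─╴ │
│   │   │   │   │           │
│ ╶─┤ ┌─┘ ┌─┴─╴ │ ╶───────┐ │
│   │ │   │     │         │ │
├─┐ └─┘ ┌─┴─────┼───┐ ╶─┐ └─┤
│ │     │B      │   │   │   │
│ ╵ ┌───┘ ┌───╴ │ ╷ └─┐ ├─╴ │
│   │↱ → ↑│     │ │   │ │   │
│ ╶─┤ ╶─┬─┘ ╶───┘ ├─┐ └─┘ ╷ │
│   │↑ ↰│         │ │     │ │
├───┴─╴ ├───┬───╴ │ └─┬───┤ │
│  A → ↑│   │     │   │   │ │
│ ╶─────┘ ╷ └─────┴─╴ │ ╶─┘ │
│         │           │     │
└─────────┴───────────┴─────┘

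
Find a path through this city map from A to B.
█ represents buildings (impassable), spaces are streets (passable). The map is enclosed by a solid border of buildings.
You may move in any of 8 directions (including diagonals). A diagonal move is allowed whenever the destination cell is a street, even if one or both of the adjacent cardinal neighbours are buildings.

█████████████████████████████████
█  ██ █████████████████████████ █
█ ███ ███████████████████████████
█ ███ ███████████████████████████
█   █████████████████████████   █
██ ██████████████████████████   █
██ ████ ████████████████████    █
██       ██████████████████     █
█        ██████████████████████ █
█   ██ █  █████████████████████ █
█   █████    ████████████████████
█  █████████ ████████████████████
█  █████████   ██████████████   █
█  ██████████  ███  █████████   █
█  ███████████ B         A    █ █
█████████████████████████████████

Finding the shortest path from A to B:
Movement: 8-directional
Path length: 10 steps
Directions: left → left → left → left → left → left → left → left → left → left

Solution:

█████████████████████████████████
█  ██ █████████████████████████ █
█ ███ ███████████████████████████
█ ███ ███████████████████████████
█   █████████████████████████   █
██ ██████████████████████████   █
██ ████ ████████████████████    █
██       ██████████████████     █
█        ██████████████████████ █
█   ██ █  █████████████████████ █
█   █████    ████████████████████
█  █████████ ████████████████████
█  █████████   ██████████████   █
█  ██████████  ███  █████████   █
█  ███████████ B←←←←←←←←←A    █ █
█████████████████████████████████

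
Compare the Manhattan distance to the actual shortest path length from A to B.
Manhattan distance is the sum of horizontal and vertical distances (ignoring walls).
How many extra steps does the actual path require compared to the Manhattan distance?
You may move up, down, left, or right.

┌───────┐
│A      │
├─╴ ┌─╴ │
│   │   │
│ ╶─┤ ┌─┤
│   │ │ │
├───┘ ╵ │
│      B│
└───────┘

Manhattan distance: |3 - 0| + |3 - 0| = 6
Actual path length: 8
Extra steps: 8 - 6 = 2

Solution:

┌───────┐
│A → → ↓│
├─╴ ┌─╴ │
│   │↓ ↲│
│ ╶─┤ ┌─┤
│   │↓│ │
├───┘ ╵ │
│    ↳ B│
└───────┘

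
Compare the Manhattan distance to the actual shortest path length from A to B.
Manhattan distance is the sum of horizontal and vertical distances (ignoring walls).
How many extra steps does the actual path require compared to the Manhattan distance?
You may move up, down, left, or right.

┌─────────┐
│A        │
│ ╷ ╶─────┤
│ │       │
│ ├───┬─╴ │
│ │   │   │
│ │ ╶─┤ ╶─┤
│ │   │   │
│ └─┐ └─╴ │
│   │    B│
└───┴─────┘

Manhattan distance: |4 - 0| + |4 - 0| = 8
Actual path length: 10
Extra steps: 10 - 8 = 2

Solution:

┌─────────┐
│A ↓      │
│ ╷ ╶─────┤
│ │↳ → → ↓│
│ ├───┬─╴ │
│ │   │↓ ↲│
│ │ ╶─┤ ╶─┤
│ │   │↳ ↓│
│ └─┐ └─╴ │
│   │    B│
└───┴─────┘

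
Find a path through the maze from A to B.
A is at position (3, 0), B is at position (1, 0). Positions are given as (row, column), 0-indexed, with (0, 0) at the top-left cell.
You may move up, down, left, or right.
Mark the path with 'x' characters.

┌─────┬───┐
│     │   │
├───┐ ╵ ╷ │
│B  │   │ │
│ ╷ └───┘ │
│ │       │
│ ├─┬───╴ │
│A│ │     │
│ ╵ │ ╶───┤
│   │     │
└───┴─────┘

Finding the shortest path from (3, 0) to (1, 0):
Path length: 2 steps
Directions: up → up

Solution:

┌─────┬───┐
│     │   │
├───┐ ╵ ╷ │
│B  │   │ │
│ ╷ └───┘ │
│x│       │
│ ├─┬───╴ │
│A│ │     │
│ ╵ │ ╶───┤
│   │     │
└───┴─────┘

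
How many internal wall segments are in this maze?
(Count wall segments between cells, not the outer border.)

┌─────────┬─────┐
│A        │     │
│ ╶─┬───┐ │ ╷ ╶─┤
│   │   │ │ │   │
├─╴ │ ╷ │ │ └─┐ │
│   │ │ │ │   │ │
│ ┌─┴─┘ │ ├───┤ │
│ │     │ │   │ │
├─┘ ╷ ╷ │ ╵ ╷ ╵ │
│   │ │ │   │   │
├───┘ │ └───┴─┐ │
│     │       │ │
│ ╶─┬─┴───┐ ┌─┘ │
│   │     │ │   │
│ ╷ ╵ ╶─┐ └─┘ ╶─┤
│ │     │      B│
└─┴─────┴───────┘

Counting internal wall segments:
Total internal walls: 49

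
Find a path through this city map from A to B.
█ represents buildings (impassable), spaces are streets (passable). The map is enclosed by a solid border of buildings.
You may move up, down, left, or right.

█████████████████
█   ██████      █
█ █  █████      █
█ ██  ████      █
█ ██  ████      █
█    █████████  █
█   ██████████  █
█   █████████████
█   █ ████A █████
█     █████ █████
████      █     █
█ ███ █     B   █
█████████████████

Finding the shortest path from A to B:
Movement: cardinal only
Path length: 5 steps
Directions: right → down → down → down → right

Solution:

█████████████████
█   ██████      █
█ █  █████      █
█ ██  ████      █
█ ██  ████      █
█    █████████  █
█   ██████████  █
█   █████████████
█   █ ████A↓█████
█     █████↓█████
████      █↓    █
█ ███ █    ↳B   █
█████████████████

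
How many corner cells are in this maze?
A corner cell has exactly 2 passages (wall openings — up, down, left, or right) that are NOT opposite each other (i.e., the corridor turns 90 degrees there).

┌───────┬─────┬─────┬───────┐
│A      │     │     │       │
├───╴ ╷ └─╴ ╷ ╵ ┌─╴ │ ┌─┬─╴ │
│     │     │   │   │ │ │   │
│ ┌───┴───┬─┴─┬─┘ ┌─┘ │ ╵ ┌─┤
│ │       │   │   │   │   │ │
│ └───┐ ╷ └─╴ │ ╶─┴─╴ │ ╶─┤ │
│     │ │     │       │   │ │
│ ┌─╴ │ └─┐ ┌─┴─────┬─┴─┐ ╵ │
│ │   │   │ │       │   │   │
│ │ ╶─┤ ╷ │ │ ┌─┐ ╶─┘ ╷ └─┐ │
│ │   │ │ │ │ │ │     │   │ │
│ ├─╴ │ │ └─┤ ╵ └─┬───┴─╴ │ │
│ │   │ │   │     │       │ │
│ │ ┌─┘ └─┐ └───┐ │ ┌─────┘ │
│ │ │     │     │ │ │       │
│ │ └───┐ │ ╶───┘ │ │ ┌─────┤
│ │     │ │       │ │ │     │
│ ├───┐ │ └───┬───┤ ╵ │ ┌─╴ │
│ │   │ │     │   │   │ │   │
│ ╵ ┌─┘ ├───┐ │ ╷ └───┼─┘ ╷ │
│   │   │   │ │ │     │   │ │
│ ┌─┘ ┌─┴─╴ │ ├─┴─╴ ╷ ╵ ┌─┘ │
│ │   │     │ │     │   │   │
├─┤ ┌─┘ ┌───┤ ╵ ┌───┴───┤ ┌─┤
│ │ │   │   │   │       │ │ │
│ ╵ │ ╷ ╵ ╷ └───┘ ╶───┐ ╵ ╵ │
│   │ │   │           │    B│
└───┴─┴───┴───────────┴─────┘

Counting corner cells (2 non-opposite passages):
Total corners: 98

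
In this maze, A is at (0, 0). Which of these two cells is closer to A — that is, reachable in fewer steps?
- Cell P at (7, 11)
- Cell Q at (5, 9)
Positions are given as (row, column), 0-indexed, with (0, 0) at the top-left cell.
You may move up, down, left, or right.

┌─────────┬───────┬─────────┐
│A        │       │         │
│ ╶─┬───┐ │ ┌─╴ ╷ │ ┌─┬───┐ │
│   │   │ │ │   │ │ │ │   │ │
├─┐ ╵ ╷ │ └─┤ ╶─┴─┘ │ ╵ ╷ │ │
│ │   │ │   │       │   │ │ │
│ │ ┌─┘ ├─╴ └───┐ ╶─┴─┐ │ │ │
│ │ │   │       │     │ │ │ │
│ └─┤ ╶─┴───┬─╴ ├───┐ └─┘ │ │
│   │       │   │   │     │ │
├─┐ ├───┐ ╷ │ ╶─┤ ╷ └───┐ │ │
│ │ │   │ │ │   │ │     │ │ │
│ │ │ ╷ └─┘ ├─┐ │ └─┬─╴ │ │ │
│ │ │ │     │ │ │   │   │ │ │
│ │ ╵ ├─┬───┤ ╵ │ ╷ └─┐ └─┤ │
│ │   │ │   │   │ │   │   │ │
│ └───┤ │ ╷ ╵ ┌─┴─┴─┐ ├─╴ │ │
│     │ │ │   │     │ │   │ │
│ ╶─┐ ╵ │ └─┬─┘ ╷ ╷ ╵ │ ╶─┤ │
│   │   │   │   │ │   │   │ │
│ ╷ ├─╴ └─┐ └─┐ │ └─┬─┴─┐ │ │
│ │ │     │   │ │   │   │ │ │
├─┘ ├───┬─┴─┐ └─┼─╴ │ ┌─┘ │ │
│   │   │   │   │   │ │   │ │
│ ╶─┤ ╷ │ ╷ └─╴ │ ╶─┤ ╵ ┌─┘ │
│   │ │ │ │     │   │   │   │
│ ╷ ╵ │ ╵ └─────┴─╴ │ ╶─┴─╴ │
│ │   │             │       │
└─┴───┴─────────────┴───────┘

Shortest path A → P at (7, 11): 64 steps
Shortest path A → Q at (5, 9): 60 steps

Q is closer (60 steps vs 64 steps).

Path to P:

┌─────────┬───────┬─────────┐
│A → → → ↓│       │         │
│ ╶─┬───┐ │ ┌─╴ ╷ │ ┌─┬───┐ │
│   │   │↓│ │   │ │ │ │   │ │
├─┐ ╵ ╷ │ └─┤ ╶─┴─┘ │ ╵ ╷ │ │
│ │   │ │↳ ↓│       │   │ │ │
│ │ ┌─┘ ├─╴ └───┐ ╶─┴─┐ │ │ │
│ │ │   │  ↳ → ↓│     │ │ │ │
│ └─┤ ╶─┴───┬─╴ ├───┐ └─┘ │ │
│   │       │↓ ↲│↱ ↓│     │ │
├─┐ ├───┐ ╷ │ ╶─┤ ╷ └───┐ │ │
│ │ │   │ │ │↳ ↓│↑│↳ → ↓│ │ │
│ │ │ ╷ └─┘ ├─┐ │ └─┬─╴ │ │ │
│ │ │ │     │ │↓│↑ ↰│  ↓│ │ │
│ │ ╵ ├─┬───┤ ╵ │ ╷ └─┐ └─┤ │
│ │   │ │↓ ↰│↓ ↲│ │↑ ↰│P  │ │
│ └───┤ │ ╷ ╵ ┌─┴─┴─┐ ├─╴ │ │
│     │ │↓│↑ ↲│  ↱ ↓│↑│   │ │
│ ╶─┐ ╵ │ └─┬─┘ ╷ ╷ ╵ │ ╶─┤ │
│   │   │↳ ↓│   │↑│↳ ↑│   │ │
│ ╷ ├─╴ └─┐ └─┐ │ └─┬─┴─┐ │ │
│ │ │     │↳ ↓│ │↑ ↰│   │ │ │
├─┘ ├───┬─┴─┐ └─┼─╴ │ ┌─┘ │ │
│   │   │↓ ↰│↳ ↓│↱ ↑│ │   │ │
│ ╶─┤ ╷ │ ╷ └─╴ │ ╶─┤ ╵ ┌─┘ │
│   │ │ │↓│↑ ← ↲│↑ ↰│   │   │
│ ╷ ╵ │ ╵ └─────┴─╴ │ ╶─┴─╴ │
│ │   │  ↳ → → → → ↑│       │
└─┴───┴─────────────┴───────┘

Path to Q:

┌─────────┬───────┬─────────┐
│A → → → ↓│       │         │
│ ╶─┬───┐ │ ┌─╴ ╷ │ ┌─┬───┐ │
│   │   │↓│ │   │ │ │ │   │ │
├─┐ ╵ ╷ │ └─┤ ╶─┴─┘ │ ╵ ╷ │ │
│ │   │ │↳ ↓│       │   │ │ │
│ │ ┌─┘ ├─╴ └───┐ ╶─┴─┐ │ │ │
│ │ │   │  ↳ → ↓│     │ │ │ │
│ └─┤ ╶─┴───┬─╴ ├───┐ └─┘ │ │
│   │       │↓ ↲│↱ ↓│     │ │
├─┐ ├───┐ ╷ │ ╶─┤ ╷ └───┐ │ │
│ │ │   │ │ │↳ ↓│↑│Q    │ │ │
│ │ │ ╷ └─┘ ├─┐ │ └─┬─╴ │ │ │
│ │ │ │     │ │↓│↑ ↰│   │ │ │
│ │ ╵ ├─┬───┤ ╵ │ ╷ └─┐ └─┤ │
│ │   │ │↓ ↰│↓ ↲│ │↑ ↰│   │ │
│ └───┤ │ ╷ ╵ ┌─┴─┴─┐ ├─╴ │ │
│     │ │↓│↑ ↲│  ↱ ↓│↑│   │ │
│ ╶─┐ ╵ │ └─┬─┘ ╷ ╷ ╵ │ ╶─┤ │
│   │   │↳ ↓│   │↑│↳ ↑│   │ │
│ ╷ ├─╴ └─┐ └─┐ │ └─┬─┴─┐ │ │
│ │ │     │↳ ↓│ │↑ ↰│   │ │ │
├─┘ ├───┬─┴─┐ └─┼─╴ │ ┌─┘ │ │
│   │   │↓ ↰│↳ ↓│↱ ↑│ │   │ │
│ ╶─┤ ╷ │ ╷ └─╴ │ ╶─┤ ╵ ┌─┘ │
│   │ │ │↓│↑ ← ↲│↑ ↰│   │   │
│ ╷ ╵ │ ╵ └─────┴─╴ │ ╶─┴─╴ │
│ │   │  ↳ → → → → ↑│       │
└─┴───┴─────────────┴───────┘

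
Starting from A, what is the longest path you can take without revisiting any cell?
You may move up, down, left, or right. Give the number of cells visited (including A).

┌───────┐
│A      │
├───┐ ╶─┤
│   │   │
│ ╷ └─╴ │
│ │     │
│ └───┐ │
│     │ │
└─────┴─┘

Finding longest simple path using DFS:
Start: (0, 0)
Longest path visits 14 cells
Path: A → right → right → down → right → down → left → left → up → left → down → down → right → right

Solution:

┌───────┐
│A → ↓  │
├───┐ ╶─┤
│↓ ↰│↳ ↓│
│ ╷ └─╴ │
│↓│↑ ← ↲│
│ └───┐ │
│↳ → B│ │
└─────┴─┘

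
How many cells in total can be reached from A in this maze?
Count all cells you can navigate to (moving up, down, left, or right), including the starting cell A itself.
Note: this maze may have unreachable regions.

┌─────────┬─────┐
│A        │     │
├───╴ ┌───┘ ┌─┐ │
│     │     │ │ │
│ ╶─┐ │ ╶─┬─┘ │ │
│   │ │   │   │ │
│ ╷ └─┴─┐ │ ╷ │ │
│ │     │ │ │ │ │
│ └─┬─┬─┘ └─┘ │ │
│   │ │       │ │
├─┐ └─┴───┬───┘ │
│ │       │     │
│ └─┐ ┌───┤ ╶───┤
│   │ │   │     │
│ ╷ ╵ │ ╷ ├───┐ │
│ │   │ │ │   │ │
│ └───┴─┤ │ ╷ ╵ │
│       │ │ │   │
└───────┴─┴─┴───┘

Using BFS/flood-fill to find all reachable cells from A:
Maze size: 9 × 8 = 72 total cells
40 cell(s) are walled off and cannot be reached from A.
Reachable cells: 32

Reachable region (· marks reachable cells):

┌─────────┬─────┐
│A · · · ·│     │
├───╴ ┌───┘ ┌─┐ │
│· · ·│     │ │ │
│ ╶─┐ │ ╶─┬─┘ │ │
│· ·│·│   │   │ │
│ ╷ └─┴─┐ │ ╷ │ │
│·│· · ·│ │ │ │ │
│ └─┬─┬─┘ └─┘ │ │
│· ·│ │       │ │
├─┐ └─┴───┬───┘ │
│·│· · · ·│     │
│ └─┐ ┌───┤ ╶───┤
│· ·│·│   │     │
│ ╷ ╵ │ ╷ ├───┐ │
│·│· ·│ │ │   │ │
│ └───┴─┤ │ ╷ ╵ │
│· · · ·│ │ │   │
└───────┴─┴─┴───┘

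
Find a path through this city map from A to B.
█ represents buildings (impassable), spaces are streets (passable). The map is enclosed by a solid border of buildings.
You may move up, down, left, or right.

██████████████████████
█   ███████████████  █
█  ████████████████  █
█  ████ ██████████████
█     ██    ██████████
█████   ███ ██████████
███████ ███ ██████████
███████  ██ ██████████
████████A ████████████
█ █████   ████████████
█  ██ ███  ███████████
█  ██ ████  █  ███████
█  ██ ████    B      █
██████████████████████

Finding the shortest path from A to B:
Movement: cardinal only
Path length: 10 steps
Directions: down → right → down → right → down → down → right → right → right → right

Solution:

██████████████████████
█   ███████████████  █
█  ████████████████  █
█  ████ ██████████████
█     ██    ██████████
█████   ███ ██████████
███████ ███ ██████████
███████  ██ ██████████
████████A ████████████
█ █████ ↳↓████████████
█  ██ ███↳↓███████████
█  ██ ████↓ █  ███████
█  ██ ████↳→→→B      █
██████████████████████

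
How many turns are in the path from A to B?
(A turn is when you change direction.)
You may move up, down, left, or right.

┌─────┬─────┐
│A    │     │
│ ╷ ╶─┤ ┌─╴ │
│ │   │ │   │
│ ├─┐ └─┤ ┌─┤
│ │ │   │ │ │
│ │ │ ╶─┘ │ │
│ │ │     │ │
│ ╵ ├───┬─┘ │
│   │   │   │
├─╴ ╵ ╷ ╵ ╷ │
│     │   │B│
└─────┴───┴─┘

Directions: down, down, down, down, right, down, right, up, right, down, right, up, right, down
Number of turns: 10

Solution:

┌─────┬─────┐
│A    │     │
│ ╷ ╶─┤ ┌─╴ │
│↓│   │ │   │
│ ├─┐ └─┤ ┌─┤
│↓│ │   │ │ │
│ │ │ ╶─┘ │ │
│↓│ │     │ │
│ ╵ ├───┬─┘ │
│↳ ↓│↱ ↓│↱ ↓│
├─╴ ╵ ╷ ╵ ╷ │
│  ↳ ↑│↳ ↑│B│
└─────┴───┴─┘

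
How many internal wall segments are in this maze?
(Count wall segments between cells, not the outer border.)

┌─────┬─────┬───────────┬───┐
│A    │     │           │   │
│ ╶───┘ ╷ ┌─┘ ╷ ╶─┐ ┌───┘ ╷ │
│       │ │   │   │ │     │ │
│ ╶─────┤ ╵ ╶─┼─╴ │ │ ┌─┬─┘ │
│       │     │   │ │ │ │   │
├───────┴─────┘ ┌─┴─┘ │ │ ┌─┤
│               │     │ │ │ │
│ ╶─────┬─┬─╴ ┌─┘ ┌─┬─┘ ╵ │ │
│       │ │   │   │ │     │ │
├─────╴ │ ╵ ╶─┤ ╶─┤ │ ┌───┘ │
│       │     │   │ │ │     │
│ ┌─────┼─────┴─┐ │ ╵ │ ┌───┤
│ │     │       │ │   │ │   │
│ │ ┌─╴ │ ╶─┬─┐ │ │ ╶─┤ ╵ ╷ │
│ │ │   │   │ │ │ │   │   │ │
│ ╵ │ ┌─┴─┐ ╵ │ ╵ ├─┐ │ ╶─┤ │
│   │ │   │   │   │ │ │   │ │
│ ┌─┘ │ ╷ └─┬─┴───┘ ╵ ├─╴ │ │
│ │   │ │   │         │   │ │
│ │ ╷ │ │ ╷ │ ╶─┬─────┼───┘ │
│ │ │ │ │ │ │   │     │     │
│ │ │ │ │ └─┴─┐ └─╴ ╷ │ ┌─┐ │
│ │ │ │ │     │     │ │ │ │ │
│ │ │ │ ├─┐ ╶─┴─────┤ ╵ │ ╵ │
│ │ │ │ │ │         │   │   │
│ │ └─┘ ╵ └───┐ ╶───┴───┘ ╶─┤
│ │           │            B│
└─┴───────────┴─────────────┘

Counting internal wall segments:
Total internal walls: 169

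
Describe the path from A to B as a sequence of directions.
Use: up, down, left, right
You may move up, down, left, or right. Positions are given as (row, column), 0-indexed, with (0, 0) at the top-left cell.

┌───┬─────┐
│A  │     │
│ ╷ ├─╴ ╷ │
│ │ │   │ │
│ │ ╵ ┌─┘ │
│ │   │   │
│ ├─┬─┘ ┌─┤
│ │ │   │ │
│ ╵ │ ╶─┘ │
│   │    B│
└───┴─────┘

Finding the path and converting it to directions:
Path through cells: (0,0) → (0,1) → (1,1) → (2,1) → (2,2) → (1,2) → (1,3) → (0,3) → (0,4) → (1,4) → (2,4) → (2,3) → (3,3) → (3,2) → (4,2) → (4,3) → (4,4)
Directions: right, down, down, right, up, right, up, right, down, down, left, down, left, down, right, right

Solution:

┌───┬─────┐
│A ↓│  ↱ ↓│
│ ╷ ├─╴ ╷ │
│ │↓│↱ ↑│↓│
│ │ ╵ ┌─┘ │
│ │↳ ↑│↓ ↲│
│ ├─┬─┘ ┌─┤
│ │ │↓ ↲│ │
│ ╵ │ ╶─┘ │
│   │↳ → B│
└───┴─────┘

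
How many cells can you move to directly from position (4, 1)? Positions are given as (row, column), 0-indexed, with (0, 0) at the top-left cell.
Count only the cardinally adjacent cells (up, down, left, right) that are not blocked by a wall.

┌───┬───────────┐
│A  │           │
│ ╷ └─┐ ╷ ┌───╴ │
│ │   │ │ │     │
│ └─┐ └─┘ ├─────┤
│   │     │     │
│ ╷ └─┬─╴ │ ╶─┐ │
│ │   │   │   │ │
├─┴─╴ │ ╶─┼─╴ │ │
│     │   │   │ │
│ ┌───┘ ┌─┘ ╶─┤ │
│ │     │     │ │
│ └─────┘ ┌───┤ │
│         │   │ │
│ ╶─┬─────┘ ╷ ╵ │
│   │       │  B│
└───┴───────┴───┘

Checking passable neighbors of (4, 1):
Neighbors: (4, 0), (4, 2)
Count: 2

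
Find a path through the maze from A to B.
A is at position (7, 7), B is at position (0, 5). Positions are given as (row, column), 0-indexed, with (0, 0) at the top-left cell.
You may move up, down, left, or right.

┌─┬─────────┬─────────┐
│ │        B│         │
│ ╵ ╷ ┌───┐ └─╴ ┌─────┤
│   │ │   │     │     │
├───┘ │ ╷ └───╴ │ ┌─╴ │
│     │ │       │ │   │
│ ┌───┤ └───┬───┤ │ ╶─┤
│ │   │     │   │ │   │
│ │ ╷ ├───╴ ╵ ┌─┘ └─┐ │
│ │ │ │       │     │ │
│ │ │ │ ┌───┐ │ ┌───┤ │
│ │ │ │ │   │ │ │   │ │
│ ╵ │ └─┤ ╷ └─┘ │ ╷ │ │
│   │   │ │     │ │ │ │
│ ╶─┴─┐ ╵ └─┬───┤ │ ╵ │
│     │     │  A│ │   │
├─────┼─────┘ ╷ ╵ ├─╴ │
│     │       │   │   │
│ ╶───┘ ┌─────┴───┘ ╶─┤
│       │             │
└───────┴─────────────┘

Finding the shortest path from (7, 7) to (0, 5):
Path length: 53 steps
Directions: down → right → up → up → up → right → down → down → right → up → up → up → up → left → up → right → up → left → left → down → down → down → left → down → down → left → left → up → left → down → down → left → up → left → up → up → up → left → down → down → down → left → up → up → up → up → right → right → up → up → right → right → right

Solution:

┌─┬─────────┬─────────┐
│ │  ↱ → → B│         │
│ ╵ ╷ ┌───┐ └─╴ ┌─────┤
│   │↑│   │     │↓ ← ↰│
├───┘ │ ╷ └───╴ │ ┌─╴ │
│↱ → ↑│ │       │↓│↱ ↑│
│ ┌───┤ └───┬───┤ │ ╶─┤
│↑│↓ ↰│     │   │↓│↑ ↰│
│ │ ╷ ├───╴ ╵ ┌─┘ └─┐ │
│↑│↓│↑│       │↓ ↲  │↑│
│ │ │ │ ┌───┐ │ ┌───┤ │
│↑│↓│↑│ │↓ ↰│ │↓│↱ ↓│↑│
│ ╵ │ └─┤ ╷ └─┘ │ ╷ │ │
│↑ ↲│↑ ↰│↓│↑ ← ↲│↑│↓│↑│
│ ╶─┴─┐ ╵ └─┬───┤ │ ╵ │
│     │↑ ↲  │  A│↑│↳ ↑│
├─────┼─────┘ ╷ ╵ ├─╴ │
│     │       │↳ ↑│   │
│ ╶───┘ ┌─────┴───┘ ╶─┤
│       │             │
└───────┴─────────────┘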